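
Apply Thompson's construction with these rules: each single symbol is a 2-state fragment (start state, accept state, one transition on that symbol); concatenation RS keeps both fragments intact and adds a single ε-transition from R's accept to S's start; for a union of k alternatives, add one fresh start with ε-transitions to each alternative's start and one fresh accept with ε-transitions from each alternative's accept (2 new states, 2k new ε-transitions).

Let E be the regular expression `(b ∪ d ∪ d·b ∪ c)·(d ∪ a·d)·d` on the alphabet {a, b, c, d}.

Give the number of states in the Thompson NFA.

22

Building bottom-up:
Each of the 9 symbol leaves contributes a 2-state fragment.
  d·b = 4 states
  b ∪ d ∪ d·b ∪ c = 12 states
  a·d = 4 states
  d ∪ a·d = 8 states
  (b ∪ d ∪ d·b ∪ c)·(d ∪ a·d)·d = 22 states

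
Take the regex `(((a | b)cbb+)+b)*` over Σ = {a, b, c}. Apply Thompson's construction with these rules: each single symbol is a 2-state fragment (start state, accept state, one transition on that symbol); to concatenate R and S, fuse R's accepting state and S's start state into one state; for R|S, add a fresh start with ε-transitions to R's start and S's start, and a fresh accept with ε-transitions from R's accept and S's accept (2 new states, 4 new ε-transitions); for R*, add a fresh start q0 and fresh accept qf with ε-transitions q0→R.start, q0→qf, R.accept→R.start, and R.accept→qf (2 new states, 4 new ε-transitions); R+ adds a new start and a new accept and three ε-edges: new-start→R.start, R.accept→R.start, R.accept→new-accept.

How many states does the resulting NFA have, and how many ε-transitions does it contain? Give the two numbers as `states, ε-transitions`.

16, 14

Per subexpression:
Each of the 6 symbol leaves contributes 2 states and 0 ε-transitions.
  a | b = 6 states, 4 ε-transitions
  b+ = 4 states, 3 ε-transitions
  (a | b)cbb+ = 11 states, 7 ε-transitions
  ((a | b)cbb+)+ = 13 states, 10 ε-transitions
  ((a | b)cbb+)+b = 14 states, 10 ε-transitions
  (((a | b)cbb+)+b)* = 16 states, 14 ε-transitions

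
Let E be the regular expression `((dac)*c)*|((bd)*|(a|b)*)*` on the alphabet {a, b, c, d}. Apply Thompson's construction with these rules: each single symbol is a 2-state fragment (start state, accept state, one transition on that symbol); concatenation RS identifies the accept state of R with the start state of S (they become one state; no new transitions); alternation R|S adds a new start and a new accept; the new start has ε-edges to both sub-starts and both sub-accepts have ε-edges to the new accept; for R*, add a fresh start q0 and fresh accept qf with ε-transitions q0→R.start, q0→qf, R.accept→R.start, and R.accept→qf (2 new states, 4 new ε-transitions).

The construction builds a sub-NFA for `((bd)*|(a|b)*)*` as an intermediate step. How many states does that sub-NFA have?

17

Fragment for `((bd)*|(a|b)*)*`:
Each of the 4 symbol leaves contributes a 2-state fragment.
  bd → 3 states
  (bd)* → 5 states
  a|b → 6 states
  (a|b)* → 8 states
  (bd)*|(a|b)* → 15 states
  ((bd)*|(a|b)*)* → 17 states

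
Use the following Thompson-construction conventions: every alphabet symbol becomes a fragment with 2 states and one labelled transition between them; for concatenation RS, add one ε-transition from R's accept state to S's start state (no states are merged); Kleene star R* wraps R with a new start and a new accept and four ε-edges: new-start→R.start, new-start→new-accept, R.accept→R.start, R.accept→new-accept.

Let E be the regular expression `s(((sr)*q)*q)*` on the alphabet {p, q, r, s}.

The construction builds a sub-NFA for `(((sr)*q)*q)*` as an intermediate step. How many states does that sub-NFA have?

14

Fragment for `(((sr)*q)*q)*`:
Each of the 4 symbol leaves contributes a 2-state fragment.
  sr → 4 states
  (sr)* → 6 states
  (sr)*q → 8 states
  ((sr)*q)* → 10 states
  ((sr)*q)*q → 12 states
  (((sr)*q)*q)* → 14 states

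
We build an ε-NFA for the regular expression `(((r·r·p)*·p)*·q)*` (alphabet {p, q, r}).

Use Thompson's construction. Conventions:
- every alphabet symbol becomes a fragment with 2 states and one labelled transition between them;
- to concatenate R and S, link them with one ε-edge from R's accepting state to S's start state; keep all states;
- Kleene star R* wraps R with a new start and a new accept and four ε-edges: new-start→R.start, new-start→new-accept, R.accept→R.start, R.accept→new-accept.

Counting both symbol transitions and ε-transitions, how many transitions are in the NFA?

21

Building bottom-up:
Each of the 5 symbol leaves contributes 1 transition (1 symbol, 0 ε).
  r·r·p = 5 transitions (3 symbol, 2 ε)
  (r·r·p)* = 9 transitions (3 symbol, 6 ε)
  (r·r·p)*·p = 11 transitions (4 symbol, 7 ε)
  ((r·r·p)*·p)* = 15 transitions (4 symbol, 11 ε)
  ((r·r·p)*·p)*·q = 17 transitions (5 symbol, 12 ε)
  (((r·r·p)*·p)*·q)* = 21 transitions (5 symbol, 16 ε)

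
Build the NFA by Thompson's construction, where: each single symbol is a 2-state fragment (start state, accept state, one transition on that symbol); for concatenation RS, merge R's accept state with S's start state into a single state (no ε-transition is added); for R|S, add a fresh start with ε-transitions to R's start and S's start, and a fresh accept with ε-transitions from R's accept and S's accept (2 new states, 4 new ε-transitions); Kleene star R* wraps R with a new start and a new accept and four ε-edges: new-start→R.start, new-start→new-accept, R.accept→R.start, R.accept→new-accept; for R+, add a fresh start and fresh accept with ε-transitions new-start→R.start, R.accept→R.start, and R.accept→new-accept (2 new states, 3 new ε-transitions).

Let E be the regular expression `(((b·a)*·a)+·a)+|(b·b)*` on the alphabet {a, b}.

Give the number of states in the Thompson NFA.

18

Per subexpression:
Each of the 6 symbol leaves contributes a 2-state fragment.
  b·a : 3 states
  (b·a)* : 5 states
  (b·a)*·a : 6 states
  ((b·a)*·a)+ : 8 states
  ((b·a)*·a)+·a : 9 states
  (((b·a)*·a)+·a)+ : 11 states
  b·b : 3 states
  (b·b)* : 5 states
  (((b·a)*·a)+·a)+|(b·b)* : 18 states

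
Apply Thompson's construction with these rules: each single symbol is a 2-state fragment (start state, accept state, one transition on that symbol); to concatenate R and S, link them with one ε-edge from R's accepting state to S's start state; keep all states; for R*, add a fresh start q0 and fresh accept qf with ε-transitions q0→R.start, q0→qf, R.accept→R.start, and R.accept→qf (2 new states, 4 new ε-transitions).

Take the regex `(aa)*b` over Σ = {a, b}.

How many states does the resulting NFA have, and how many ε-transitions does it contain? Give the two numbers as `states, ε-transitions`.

8, 6

Bottom-up over the parse tree:
Each of the 3 symbol leaves contributes 2 states and 0 ε-transitions.
  aa → 4 states, 1 ε-transition
  (aa)* → 6 states, 5 ε-transitions
  (aa)*b → 8 states, 6 ε-transitions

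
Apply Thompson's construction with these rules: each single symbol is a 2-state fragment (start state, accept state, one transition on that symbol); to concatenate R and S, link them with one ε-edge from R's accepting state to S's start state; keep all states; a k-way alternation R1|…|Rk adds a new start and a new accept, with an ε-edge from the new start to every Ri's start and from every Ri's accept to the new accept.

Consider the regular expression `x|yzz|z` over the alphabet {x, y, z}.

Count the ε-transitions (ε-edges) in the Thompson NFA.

8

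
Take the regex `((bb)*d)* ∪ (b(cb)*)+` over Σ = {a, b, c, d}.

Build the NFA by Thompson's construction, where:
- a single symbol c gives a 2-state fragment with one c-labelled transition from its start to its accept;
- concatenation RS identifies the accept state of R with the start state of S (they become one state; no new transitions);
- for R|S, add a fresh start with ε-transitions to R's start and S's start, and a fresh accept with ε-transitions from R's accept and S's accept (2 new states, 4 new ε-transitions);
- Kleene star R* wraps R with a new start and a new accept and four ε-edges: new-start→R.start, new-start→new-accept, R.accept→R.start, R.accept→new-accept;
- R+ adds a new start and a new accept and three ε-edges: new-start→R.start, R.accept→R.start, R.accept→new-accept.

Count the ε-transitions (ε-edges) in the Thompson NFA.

By structural recursion:
Each of the 6 symbol leaves contributes 0 ε-transitions.
  bb → 0 ε-transitions
  (bb)* → 4 ε-transitions
  (bb)*d → 4 ε-transitions
  ((bb)*d)* → 8 ε-transitions
  cb → 0 ε-transitions
  (cb)* → 4 ε-transitions
  b(cb)* → 4 ε-transitions
  (b(cb)*)+ → 7 ε-transitions
  ((bb)*d)* ∪ (b(cb)*)+ → 19 ε-transitions

19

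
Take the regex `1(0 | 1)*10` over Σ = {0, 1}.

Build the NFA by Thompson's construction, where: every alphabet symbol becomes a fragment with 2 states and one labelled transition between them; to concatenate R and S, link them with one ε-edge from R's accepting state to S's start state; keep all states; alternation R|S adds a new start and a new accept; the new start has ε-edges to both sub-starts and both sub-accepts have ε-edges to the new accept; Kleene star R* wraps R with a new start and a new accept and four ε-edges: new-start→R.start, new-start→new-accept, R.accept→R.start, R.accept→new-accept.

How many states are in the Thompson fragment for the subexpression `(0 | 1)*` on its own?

Fragment for `(0 | 1)*`:
Each of the 2 symbol leaves contributes a 2-state fragment.
  0 | 1 — 6 states
  (0 | 1)* — 8 states

8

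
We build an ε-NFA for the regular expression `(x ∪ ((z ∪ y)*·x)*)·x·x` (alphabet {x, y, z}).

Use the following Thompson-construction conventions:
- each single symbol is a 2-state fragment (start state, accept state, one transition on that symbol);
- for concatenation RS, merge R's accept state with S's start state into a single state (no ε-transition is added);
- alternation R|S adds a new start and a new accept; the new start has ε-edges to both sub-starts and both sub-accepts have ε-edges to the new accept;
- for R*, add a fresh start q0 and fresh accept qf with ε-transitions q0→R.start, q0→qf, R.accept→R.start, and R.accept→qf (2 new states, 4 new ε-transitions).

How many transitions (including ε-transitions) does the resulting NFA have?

22

By structural recursion:
Each of the 6 symbol leaves contributes 1 transition (1 symbol, 0 ε).
  z ∪ y = 6 transitions (2 symbol, 4 ε)
  (z ∪ y)* = 10 transitions (2 symbol, 8 ε)
  (z ∪ y)*·x = 11 transitions (3 symbol, 8 ε)
  ((z ∪ y)*·x)* = 15 transitions (3 symbol, 12 ε)
  x ∪ ((z ∪ y)*·x)* = 20 transitions (4 symbol, 16 ε)
  (x ∪ ((z ∪ y)*·x)*)·x·x = 22 transitions (6 symbol, 16 ε)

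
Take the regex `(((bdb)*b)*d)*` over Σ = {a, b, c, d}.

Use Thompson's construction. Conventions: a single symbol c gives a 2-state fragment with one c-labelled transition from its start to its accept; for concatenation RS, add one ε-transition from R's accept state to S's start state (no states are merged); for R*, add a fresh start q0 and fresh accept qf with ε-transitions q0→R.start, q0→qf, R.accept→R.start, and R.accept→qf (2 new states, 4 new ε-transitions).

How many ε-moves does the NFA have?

16

Building bottom-up:
Each of the 5 symbol leaves contributes 0 ε-transitions.
  bdb = 2 ε-transitions
  (bdb)* = 6 ε-transitions
  (bdb)*b = 7 ε-transitions
  ((bdb)*b)* = 11 ε-transitions
  ((bdb)*b)*d = 12 ε-transitions
  (((bdb)*b)*d)* = 16 ε-transitions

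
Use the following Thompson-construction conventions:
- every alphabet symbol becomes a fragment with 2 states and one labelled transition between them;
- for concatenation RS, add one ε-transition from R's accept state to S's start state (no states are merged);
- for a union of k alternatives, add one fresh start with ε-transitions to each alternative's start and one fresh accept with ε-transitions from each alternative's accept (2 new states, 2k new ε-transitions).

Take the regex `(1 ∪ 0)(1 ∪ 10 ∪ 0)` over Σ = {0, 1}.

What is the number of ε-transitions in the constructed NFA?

12

Per subexpression:
Each of the 6 symbol leaves contributes 0 ε-transitions.
  1 ∪ 0 → 4 ε-transitions
  10 → 1 ε-transition
  1 ∪ 10 ∪ 0 → 7 ε-transitions
  (1 ∪ 0)(1 ∪ 10 ∪ 0) → 12 ε-transitions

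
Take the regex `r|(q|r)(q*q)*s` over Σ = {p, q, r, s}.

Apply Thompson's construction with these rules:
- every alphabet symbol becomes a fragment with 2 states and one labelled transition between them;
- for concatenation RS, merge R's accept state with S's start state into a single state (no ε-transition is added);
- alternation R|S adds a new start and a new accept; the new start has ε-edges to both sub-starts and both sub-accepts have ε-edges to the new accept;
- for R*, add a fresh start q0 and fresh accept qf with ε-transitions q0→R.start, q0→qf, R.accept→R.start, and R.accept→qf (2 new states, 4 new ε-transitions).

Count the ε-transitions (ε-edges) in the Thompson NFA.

By structural recursion:
Each of the 6 symbol leaves contributes 0 ε-transitions.
  q|r = 4 ε-transitions
  q* = 4 ε-transitions
  q*q = 4 ε-transitions
  (q*q)* = 8 ε-transitions
  (q|r)(q*q)*s = 12 ε-transitions
  r|(q|r)(q*q)*s = 16 ε-transitions

16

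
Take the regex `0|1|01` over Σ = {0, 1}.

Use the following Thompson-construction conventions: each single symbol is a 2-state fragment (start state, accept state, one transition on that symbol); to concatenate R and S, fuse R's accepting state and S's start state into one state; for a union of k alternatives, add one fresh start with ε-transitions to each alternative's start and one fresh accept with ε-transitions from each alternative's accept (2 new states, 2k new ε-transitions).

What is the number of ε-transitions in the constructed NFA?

6

Building bottom-up:
Each of the 4 symbol leaves contributes 0 ε-transitions.
  01 : 0 ε-transitions
  0|1|01 : 6 ε-transitions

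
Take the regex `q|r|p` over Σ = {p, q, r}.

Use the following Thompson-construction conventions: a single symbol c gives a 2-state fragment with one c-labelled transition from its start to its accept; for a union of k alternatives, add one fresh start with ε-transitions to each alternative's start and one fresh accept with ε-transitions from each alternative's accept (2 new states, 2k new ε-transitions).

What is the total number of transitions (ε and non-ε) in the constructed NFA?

9

Bottom-up over the parse tree:
Each of the 3 symbol leaves contributes 1 transition (1 symbol, 0 ε).
  q|r|p → 9 transitions (3 symbol, 6 ε)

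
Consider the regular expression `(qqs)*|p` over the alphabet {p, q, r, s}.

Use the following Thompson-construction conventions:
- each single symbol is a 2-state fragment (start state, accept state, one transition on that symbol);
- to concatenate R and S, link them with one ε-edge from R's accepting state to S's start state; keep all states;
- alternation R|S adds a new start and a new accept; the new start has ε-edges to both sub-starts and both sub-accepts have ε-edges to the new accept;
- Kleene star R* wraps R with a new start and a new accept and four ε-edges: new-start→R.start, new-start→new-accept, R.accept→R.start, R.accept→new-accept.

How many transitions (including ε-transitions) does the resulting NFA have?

By structural recursion:
Each of the 4 symbol leaves contributes 1 transition (1 symbol, 0 ε).
  qqs — 5 transitions (3 symbol, 2 ε)
  (qqs)* — 9 transitions (3 symbol, 6 ε)
  (qqs)*|p — 14 transitions (4 symbol, 10 ε)

14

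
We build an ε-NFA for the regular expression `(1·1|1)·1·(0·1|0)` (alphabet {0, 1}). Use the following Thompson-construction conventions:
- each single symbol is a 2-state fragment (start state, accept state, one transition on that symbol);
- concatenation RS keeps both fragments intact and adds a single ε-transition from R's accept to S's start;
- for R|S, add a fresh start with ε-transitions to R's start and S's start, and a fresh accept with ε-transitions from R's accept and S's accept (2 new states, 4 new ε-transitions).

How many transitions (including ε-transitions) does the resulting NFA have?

19

Building bottom-up:
Each of the 7 symbol leaves contributes 1 transition (1 symbol, 0 ε).
  1·1 : 3 transitions (2 symbol, 1 ε)
  1·1|1 : 8 transitions (3 symbol, 5 ε)
  0·1 : 3 transitions (2 symbol, 1 ε)
  0·1|0 : 8 transitions (3 symbol, 5 ε)
  (1·1|1)·1·(0·1|0) : 19 transitions (7 symbol, 12 ε)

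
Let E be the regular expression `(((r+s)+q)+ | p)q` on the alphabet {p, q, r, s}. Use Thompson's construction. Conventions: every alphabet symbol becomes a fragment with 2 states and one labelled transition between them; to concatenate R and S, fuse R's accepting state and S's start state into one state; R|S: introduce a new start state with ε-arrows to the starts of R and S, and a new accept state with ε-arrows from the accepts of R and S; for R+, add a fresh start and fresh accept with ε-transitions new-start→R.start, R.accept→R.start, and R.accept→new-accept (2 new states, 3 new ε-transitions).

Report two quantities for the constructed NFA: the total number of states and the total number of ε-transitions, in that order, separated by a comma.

Bottom-up over the parse tree:
Each of the 5 symbol leaves contributes 2 states and 0 ε-transitions.
  r+ → 4 states, 3 ε-transitions
  r+s → 5 states, 3 ε-transitions
  (r+s)+ → 7 states, 6 ε-transitions
  (r+s)+q → 8 states, 6 ε-transitions
  ((r+s)+q)+ → 10 states, 9 ε-transitions
  ((r+s)+q)+ | p → 14 states, 13 ε-transitions
  (((r+s)+q)+ | p)q → 15 states, 13 ε-transitions

15, 13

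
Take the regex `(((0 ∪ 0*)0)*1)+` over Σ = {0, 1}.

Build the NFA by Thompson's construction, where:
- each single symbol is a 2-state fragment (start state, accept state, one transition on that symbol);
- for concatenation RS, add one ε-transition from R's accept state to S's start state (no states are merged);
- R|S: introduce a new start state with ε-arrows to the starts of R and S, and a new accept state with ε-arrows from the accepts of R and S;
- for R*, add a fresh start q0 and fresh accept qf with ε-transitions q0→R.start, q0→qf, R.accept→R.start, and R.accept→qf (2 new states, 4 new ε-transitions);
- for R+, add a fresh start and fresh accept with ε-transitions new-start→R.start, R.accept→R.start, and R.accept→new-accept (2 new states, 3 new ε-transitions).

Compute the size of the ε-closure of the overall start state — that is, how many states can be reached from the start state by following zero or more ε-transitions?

11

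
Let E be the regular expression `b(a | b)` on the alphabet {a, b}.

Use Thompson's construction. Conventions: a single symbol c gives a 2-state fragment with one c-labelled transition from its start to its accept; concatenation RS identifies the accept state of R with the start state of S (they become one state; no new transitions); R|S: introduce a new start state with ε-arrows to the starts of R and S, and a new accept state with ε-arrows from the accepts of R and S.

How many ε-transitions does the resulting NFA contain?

4

Recursing over subexpressions:
Each of the 3 symbol leaves contributes 0 ε-transitions.
  a | b — 4 ε-transitions
  b(a | b) — 4 ε-transitions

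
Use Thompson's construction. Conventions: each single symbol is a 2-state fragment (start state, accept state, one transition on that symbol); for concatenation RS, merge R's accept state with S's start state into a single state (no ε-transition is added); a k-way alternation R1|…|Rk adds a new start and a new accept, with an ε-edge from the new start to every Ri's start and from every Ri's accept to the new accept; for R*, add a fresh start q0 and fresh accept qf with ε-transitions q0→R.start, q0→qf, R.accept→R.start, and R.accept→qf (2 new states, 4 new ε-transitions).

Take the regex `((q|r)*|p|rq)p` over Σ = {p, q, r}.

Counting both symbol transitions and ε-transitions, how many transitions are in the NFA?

20

Building bottom-up:
Each of the 6 symbol leaves contributes 1 transition (1 symbol, 0 ε).
  q|r — 6 transitions (2 symbol, 4 ε)
  (q|r)* — 10 transitions (2 symbol, 8 ε)
  rq — 2 transitions (2 symbol, 0 ε)
  (q|r)*|p|rq — 19 transitions (5 symbol, 14 ε)
  ((q|r)*|p|rq)p — 20 transitions (6 symbol, 14 ε)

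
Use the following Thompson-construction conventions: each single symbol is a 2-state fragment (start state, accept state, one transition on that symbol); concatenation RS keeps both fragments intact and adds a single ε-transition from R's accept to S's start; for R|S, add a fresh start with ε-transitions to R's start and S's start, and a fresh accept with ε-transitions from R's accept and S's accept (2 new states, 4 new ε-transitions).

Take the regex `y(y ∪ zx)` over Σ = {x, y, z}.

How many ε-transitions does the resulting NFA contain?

6

Recursing over subexpressions:
Each of the 4 symbol leaves contributes 0 ε-transitions.
  zx — 1 ε-transition
  y ∪ zx — 5 ε-transitions
  y(y ∪ zx) — 6 ε-transitions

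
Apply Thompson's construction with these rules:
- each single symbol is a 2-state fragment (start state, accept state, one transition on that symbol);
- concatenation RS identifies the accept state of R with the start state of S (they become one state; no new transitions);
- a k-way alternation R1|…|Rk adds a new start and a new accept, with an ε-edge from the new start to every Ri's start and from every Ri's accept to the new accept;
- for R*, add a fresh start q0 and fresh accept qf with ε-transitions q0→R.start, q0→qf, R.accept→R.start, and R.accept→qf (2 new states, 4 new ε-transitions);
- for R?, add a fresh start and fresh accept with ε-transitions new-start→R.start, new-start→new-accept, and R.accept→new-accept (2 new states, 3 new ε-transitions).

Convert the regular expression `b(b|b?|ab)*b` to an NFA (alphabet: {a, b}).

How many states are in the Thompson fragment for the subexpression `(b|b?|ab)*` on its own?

Fragment for `(b|b?|ab)*`:
Each of the 4 symbol leaves contributes a 2-state fragment.
  b? — 4 states
  ab — 3 states
  b|b?|ab — 11 states
  (b|b?|ab)* — 13 states

13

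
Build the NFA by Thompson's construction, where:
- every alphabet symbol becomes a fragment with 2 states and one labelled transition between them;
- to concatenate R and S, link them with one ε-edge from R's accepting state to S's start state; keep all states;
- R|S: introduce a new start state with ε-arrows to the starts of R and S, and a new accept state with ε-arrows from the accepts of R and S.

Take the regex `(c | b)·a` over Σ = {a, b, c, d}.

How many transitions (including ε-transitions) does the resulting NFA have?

8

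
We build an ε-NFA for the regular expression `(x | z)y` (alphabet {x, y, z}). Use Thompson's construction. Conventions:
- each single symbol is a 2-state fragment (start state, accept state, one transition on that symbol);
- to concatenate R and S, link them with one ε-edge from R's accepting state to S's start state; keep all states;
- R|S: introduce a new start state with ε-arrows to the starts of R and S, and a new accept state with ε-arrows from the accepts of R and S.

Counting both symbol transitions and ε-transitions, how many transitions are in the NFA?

8

Recursing over subexpressions:
Each of the 3 symbol leaves contributes 1 transition (1 symbol, 0 ε).
  x | z — 6 transitions (2 symbol, 4 ε)
  (x | z)y — 8 transitions (3 symbol, 5 ε)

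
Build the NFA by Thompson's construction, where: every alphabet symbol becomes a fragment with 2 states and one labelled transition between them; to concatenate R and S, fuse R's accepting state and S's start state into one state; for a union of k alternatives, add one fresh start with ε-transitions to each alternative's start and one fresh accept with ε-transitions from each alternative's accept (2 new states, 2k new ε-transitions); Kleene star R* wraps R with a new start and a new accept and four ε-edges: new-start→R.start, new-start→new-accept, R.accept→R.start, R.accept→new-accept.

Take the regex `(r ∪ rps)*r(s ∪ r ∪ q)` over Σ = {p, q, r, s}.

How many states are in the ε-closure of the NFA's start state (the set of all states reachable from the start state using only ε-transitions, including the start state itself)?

Work bottom-up. For each fragment F, track |ε-closure(F.start)| and whether F's accept lies in that closure (i.e. whether F accepts ε). A single-symbol fragment has closure size 1 and does not accept ε.
  rps : C equals the left operand's closure size = 1 (its accept is not ε-reachable, so the closure stops there)
  r ∪ rps : new start ε-reaches every alternative's start; none of them accept ε, so the new accept is not reached: C = 1 + 1 + 1 = 3
  (r ∪ rps)* : new start has ε-edges to the inner start and to the new accept, so C = 2 + 3 = 5
  s ∪ r ∪ q : new start ε-reaches every alternative's start; none of them accept ε, so the new accept is not reached: C = 1 + 1 + 1 + 1 = 4
  (r ∪ rps)*r(s ∪ r ∪ q) : C = 5 + (1−1) = 5 (closure spills across the concat boundary because the left factor accepts ε)

5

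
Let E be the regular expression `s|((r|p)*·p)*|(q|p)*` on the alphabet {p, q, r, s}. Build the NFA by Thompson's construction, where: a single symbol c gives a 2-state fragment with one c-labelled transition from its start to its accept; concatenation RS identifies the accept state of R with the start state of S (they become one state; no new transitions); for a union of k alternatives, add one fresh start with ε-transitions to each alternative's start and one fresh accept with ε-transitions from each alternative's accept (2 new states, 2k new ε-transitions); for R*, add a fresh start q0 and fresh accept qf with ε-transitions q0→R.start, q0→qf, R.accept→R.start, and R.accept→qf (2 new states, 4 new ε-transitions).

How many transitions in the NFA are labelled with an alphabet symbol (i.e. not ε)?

Bottom-up over the parse tree:
Each of the 6 symbol leaves contributes exactly 1 symbol transition.
  r|p — 2 symbol transitions
  (r|p)* — 2 symbol transitions
  (r|p)*·p — 3 symbol transitions
  ((r|p)*·p)* — 3 symbol transitions
  q|p — 2 symbol transitions
  (q|p)* — 2 symbol transitions
  s|((r|p)*·p)*|(q|p)* — 6 symbol transitions

6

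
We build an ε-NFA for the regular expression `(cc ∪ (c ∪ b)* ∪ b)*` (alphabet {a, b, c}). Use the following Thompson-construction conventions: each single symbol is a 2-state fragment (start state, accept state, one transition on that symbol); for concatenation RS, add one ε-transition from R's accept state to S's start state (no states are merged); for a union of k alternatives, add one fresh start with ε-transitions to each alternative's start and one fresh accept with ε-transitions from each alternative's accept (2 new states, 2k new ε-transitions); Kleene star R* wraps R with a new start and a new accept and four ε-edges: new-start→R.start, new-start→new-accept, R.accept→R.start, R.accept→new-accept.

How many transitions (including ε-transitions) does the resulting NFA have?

Recursing over subexpressions:
Each of the 5 symbol leaves contributes 1 transition (1 symbol, 0 ε).
  cc → 3 transitions (2 symbol, 1 ε)
  c ∪ b → 6 transitions (2 symbol, 4 ε)
  (c ∪ b)* → 10 transitions (2 symbol, 8 ε)
  cc ∪ (c ∪ b)* ∪ b → 20 transitions (5 symbol, 15 ε)
  (cc ∪ (c ∪ b)* ∪ b)* → 24 transitions (5 symbol, 19 ε)

24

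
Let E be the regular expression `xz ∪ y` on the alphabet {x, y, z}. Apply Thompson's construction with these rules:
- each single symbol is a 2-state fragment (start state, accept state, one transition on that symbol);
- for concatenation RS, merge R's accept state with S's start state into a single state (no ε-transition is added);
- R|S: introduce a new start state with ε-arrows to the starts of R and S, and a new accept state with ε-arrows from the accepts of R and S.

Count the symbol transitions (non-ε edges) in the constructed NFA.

3

Per subexpression:
Each of the 3 symbol leaves contributes exactly 1 symbol transition.
  xz = 2 symbol transitions
  xz ∪ y = 3 symbol transitions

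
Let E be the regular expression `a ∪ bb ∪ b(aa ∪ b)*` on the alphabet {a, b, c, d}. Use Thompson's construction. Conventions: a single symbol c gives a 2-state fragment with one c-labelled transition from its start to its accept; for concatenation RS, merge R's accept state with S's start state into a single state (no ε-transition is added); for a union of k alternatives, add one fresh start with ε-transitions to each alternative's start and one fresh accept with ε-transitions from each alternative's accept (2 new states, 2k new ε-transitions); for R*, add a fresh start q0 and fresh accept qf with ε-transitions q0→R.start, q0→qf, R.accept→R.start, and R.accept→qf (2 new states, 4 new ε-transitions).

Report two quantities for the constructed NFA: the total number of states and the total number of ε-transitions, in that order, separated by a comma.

17, 14

Per subexpression:
Each of the 7 symbol leaves contributes 2 states and 0 ε-transitions.
  bb — 3 states, 0 ε-transitions
  aa — 3 states, 0 ε-transitions
  aa ∪ b — 7 states, 4 ε-transitions
  (aa ∪ b)* — 9 states, 8 ε-transitions
  b(aa ∪ b)* — 10 states, 8 ε-transitions
  a ∪ bb ∪ b(aa ∪ b)* — 17 states, 14 ε-transitions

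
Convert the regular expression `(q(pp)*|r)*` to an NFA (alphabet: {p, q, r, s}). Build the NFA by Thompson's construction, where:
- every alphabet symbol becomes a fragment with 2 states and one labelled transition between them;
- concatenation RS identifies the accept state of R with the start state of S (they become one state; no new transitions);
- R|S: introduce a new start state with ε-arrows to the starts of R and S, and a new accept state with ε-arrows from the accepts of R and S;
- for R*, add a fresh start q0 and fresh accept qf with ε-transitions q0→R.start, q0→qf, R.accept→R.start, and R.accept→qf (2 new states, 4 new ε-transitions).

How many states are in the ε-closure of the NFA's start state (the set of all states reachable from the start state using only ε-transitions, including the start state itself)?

5

Let C(F) = |ε-closure(F.start)| within fragment F, and note whether F accepts ε. Symbol fragments have C = 1 and do not accept ε. Then:
  pp → |closure| equals the left operand's closure size = 1 (its accept is not ε-reachable, so the closure stops there)
  (pp)* → |closure| = 1 (new start) + 1 (body) + 1 (new accept) = 3
  q(pp)* → |closure| equals the left operand's closure size = 1 (its accept is not ε-reachable, so the closure stops there)
  q(pp)*|r → new start ε-reaches every alternative's start; none of them accept ε, so the new accept is not reached: |closure| = 1 + 1 + 1 = 3
  (q(pp)*|r)* → the star's fresh start ε-reaches both the body's start and the fresh accept: |closure| = 2 + 3 = 5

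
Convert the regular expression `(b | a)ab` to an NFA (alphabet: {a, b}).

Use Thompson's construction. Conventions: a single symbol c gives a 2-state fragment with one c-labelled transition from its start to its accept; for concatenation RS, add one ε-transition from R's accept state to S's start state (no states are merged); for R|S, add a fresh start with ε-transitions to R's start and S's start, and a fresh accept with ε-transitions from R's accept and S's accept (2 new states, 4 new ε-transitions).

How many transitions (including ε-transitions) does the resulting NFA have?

10

Per subexpression:
Each of the 4 symbol leaves contributes 1 transition (1 symbol, 0 ε).
  b | a = 6 transitions (2 symbol, 4 ε)
  (b | a)ab = 10 transitions (4 symbol, 6 ε)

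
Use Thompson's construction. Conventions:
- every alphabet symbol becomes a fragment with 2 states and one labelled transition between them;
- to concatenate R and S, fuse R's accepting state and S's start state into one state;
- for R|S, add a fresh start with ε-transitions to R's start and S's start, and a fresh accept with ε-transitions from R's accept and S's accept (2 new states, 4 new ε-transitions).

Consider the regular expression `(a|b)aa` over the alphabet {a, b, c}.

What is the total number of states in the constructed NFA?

8

Per subexpression:
Each of the 4 symbol leaves contributes a 2-state fragment.
  a|b = 6 states
  (a|b)aa = 8 states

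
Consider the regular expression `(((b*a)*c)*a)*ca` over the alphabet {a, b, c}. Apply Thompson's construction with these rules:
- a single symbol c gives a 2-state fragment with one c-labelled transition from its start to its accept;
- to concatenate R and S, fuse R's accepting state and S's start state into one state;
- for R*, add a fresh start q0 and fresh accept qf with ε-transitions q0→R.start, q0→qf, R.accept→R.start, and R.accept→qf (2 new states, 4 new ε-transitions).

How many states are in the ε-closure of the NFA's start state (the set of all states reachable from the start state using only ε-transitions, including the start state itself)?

9

Work bottom-up. For each fragment F, track |ε-closure(F.start)| and whether F's accept lies in that closure (i.e. whether F accepts ε). A single-symbol fragment has closure size 1 and does not accept ε.
  b* → the star's fresh start ε-reaches both the body's start and the fresh accept: |closure| = 2 + 1 = 3
  b*a → |closure| = 3 + (1−1) = 3 (closure spills across the concat boundary because the left factor accepts ε)
  (b*a)* → new start has ε-edges to the inner start and to the new accept, so |closure| = 2 + 3 = 5
  (b*a)*c → |closure| = 5 + (1−1) = 5 (closure spills across the concat boundary because the left factor accepts ε)
  ((b*a)*c)* → the star's fresh start ε-reaches both the body's start and the fresh accept: |closure| = 2 + 5 = 7
  ((b*a)*c)*a → the left operand accepts ε, so the closure extends into the next operand (the shared merged state is already counted); |closure| = 7 + (1−1) = 7
  (((b*a)*c)*a)* → |closure| = 1 (new start) + 7 (body) + 1 (new accept) = 9
  (((b*a)*c)*a)*ca → the left operand accepts ε, so the closure extends into the next operand (the shared merged state is already counted); |closure| = 9 + (1−1) = 9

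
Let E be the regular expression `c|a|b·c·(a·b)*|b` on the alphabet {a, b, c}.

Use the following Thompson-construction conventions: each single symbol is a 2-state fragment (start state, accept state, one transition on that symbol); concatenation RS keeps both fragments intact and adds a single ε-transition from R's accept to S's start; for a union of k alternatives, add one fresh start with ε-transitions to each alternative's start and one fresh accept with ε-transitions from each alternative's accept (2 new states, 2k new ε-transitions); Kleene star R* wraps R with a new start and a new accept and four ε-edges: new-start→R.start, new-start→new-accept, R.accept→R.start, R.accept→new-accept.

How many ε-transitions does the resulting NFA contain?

15

Per subexpression:
Each of the 7 symbol leaves contributes 0 ε-transitions.
  a·b → 1 ε-transition
  (a·b)* → 5 ε-transitions
  b·c·(a·b)* → 7 ε-transitions
  c|a|b·c·(a·b)*|b → 15 ε-transitions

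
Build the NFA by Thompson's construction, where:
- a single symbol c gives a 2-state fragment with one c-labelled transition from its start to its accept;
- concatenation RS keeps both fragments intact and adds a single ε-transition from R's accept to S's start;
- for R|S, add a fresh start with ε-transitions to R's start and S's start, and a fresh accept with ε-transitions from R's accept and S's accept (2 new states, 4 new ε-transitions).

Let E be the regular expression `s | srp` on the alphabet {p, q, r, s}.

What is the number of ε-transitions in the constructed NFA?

6

Per subexpression:
Each of the 4 symbol leaves contributes 0 ε-transitions.
  srp = 2 ε-transitions
  s | srp = 6 ε-transitions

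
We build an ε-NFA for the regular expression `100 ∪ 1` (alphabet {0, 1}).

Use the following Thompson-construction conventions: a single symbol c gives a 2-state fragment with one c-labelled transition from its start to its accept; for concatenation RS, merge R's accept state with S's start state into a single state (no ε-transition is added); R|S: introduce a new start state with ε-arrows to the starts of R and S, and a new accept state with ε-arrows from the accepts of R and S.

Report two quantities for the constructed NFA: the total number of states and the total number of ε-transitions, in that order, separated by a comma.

8, 4

Recursing over subexpressions:
Each of the 4 symbol leaves contributes 2 states and 0 ε-transitions.
  100 = 4 states, 0 ε-transitions
  100 ∪ 1 = 8 states, 4 ε-transitions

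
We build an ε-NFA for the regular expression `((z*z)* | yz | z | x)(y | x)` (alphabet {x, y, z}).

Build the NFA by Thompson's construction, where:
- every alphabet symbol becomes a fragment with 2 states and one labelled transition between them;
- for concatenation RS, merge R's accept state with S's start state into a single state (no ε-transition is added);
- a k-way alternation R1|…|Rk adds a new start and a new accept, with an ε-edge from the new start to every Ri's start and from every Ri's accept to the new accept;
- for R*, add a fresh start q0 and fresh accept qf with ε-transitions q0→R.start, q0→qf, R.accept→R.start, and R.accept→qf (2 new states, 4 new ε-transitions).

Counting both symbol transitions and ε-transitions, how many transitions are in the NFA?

28

By structural recursion:
Each of the 8 symbol leaves contributes 1 transition (1 symbol, 0 ε).
  z* : 5 transitions (1 symbol, 4 ε)
  z*z : 6 transitions (2 symbol, 4 ε)
  (z*z)* : 10 transitions (2 symbol, 8 ε)
  yz : 2 transitions (2 symbol, 0 ε)
  (z*z)* | yz | z | x : 22 transitions (6 symbol, 16 ε)
  y | x : 6 transitions (2 symbol, 4 ε)
  ((z*z)* | yz | z | x)(y | x) : 28 transitions (8 symbol, 20 ε)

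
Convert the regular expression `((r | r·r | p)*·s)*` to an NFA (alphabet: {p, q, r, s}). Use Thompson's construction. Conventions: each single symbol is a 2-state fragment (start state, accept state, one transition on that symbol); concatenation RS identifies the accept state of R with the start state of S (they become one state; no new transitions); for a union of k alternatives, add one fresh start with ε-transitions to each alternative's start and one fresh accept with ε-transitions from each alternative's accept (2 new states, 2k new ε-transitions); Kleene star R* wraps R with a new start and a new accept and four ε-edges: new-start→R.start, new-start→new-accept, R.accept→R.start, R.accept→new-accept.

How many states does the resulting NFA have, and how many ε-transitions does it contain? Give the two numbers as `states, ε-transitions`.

Per subexpression:
Each of the 5 symbol leaves contributes 2 states and 0 ε-transitions.
  r·r → 3 states, 0 ε-transitions
  r | r·r | p → 9 states, 6 ε-transitions
  (r | r·r | p)* → 11 states, 10 ε-transitions
  (r | r·r | p)*·s → 12 states, 10 ε-transitions
  ((r | r·r | p)*·s)* → 14 states, 14 ε-transitions

14, 14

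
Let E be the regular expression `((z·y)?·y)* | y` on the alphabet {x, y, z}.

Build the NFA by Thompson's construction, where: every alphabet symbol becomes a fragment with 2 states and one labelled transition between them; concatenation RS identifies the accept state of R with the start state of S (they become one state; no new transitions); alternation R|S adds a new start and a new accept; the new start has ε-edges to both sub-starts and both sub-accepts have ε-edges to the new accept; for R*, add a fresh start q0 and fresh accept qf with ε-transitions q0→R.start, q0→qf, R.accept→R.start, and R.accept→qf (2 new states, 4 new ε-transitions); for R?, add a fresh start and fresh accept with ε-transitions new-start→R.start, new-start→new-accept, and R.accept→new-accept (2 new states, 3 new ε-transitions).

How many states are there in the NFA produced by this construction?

12

Recursing over subexpressions:
Each of the 4 symbol leaves contributes a 2-state fragment.
  z·y → 3 states
  (z·y)? → 5 states
  (z·y)?·y → 6 states
  ((z·y)?·y)* → 8 states
  ((z·y)?·y)* | y → 12 states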